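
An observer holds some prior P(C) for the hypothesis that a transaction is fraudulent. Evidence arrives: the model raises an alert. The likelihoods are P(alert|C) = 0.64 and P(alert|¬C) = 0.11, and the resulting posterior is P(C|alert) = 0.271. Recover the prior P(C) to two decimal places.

P(C) = 0.06

Bayes' rule in odds form gives O(C|E) = O(C)·[P(E|C)/P(E|¬C)], hence O(C) = O(C|E)/LR.
Posterior odds = 0.271/(1−0.271) = 0.3717. LR = 0.64/0.11 = 5.8182.
Prior odds = 0.3717/5.8182 = 0.0639, so P(C) = 0.0639/(1+0.0639) ≈ 0.06.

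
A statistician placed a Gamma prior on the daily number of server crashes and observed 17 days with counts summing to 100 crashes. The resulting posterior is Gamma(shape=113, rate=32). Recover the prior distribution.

Gamma(shape=13, rate=15)

Gamma–Poisson conjugacy: posterior shape = α + Σxᵢ, posterior rate = β + n.
So α = 113 − 100 = 13 and β = 32 − 17 = 15.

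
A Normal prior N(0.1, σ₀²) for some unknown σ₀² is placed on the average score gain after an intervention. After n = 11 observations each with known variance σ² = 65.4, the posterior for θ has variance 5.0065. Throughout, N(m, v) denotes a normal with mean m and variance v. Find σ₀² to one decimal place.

σ₀² = 31.7

For the Normal–Normal model with known σ², precisions add: τ_n = τ₀ + n/σ².
So 1/σ₀² = 1/5.0065 − 11/65.4 = 0.199740 − 0.168196 = 0.031544.
Hence σ₀² = 1/0.031544 ≈ 31.7.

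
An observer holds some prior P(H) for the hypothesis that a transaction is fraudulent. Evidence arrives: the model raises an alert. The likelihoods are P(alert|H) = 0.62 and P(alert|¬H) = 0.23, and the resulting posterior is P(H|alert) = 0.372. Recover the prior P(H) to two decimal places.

In odds form, posterior odds = prior odds × likelihood ratio, so prior odds = posterior odds ÷ LR.
Posterior odds = 0.372/(1−0.372) = 0.5924. LR = 0.62/0.23 = 2.6957.
Prior odds = 0.5924/2.6957 = 0.2198, so P(H) = 0.2198/(1+0.2198) ≈ 0.18.

P(H) = 0.18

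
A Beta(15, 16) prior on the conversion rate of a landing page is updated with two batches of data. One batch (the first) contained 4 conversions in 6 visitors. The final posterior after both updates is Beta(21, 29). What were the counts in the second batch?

Sequential conjugate updates are equivalent to a single update on the pooled data, so total successes = posterior α − prior α and total failures = posterior β − prior β.
Total across both batches: 21−15=6 conversions, 29−16=13 bounces.
Subtract the first batch: 6−4=2 conversions and 13−2=11 bounces.

2 conversions and 11 bounces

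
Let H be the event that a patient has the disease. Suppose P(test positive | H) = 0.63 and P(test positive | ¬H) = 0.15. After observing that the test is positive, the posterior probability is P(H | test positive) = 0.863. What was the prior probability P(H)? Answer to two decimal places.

P(H) = 0.60

In odds form, posterior odds = prior odds × likelihood ratio, so prior odds = posterior odds ÷ LR.
Posterior odds = 0.863/(1−0.863) = 6.2993. LR = 0.63/0.15 = 4.2000.
Prior odds = 6.2993/4.2000 = 1.4998, so P(H) = 1.4998/(1+1.4998) ≈ 0.60.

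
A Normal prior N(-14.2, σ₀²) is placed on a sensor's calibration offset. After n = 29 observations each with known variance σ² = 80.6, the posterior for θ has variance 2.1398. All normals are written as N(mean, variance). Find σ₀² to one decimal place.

σ₀² = 9.3

For the Normal–Normal model with known σ², precisions add: τ_n = τ₀ + n/σ².
So 1/σ₀² = 1/2.1398 − 29/80.6 = 0.467333 − 0.359801 = 0.107532.
Hence σ₀² = 1/0.107532 ≈ 9.3.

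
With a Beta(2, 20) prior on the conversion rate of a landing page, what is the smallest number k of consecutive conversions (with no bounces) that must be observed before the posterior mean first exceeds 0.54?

k = 22

After k conversions and 0 bounces the posterior is Beta(2+k, 20), with mean (2+k)/(2+20+k).
Set (2+k)/(22+k) > 0.54 and solve: k > (0.54·22 − 2)/(1 − 0.54) = 21.478.
The smallest integer exceeding 21.478 is 22, and checking k=22: (24)/(44) = 0.5455 > 0.54.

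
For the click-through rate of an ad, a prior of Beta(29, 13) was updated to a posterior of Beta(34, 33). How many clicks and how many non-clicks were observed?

5 clicks and 20 non-clicks

Under Beta–binomial conjugacy the posterior parameters are (α+s, β+f).
So s = 34 − 29 = 5 and f = 33 − 13 = 20.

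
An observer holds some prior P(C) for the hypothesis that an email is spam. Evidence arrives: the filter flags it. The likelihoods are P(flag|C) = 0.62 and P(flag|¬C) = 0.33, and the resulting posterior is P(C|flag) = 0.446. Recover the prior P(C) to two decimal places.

Bayes' rule in odds form gives O(C|E) = O(C)·[P(E|C)/P(E|¬C)], hence O(C) = O(C|E)/LR.
Posterior odds = 0.446/(1−0.446) = 0.8051. LR = 0.62/0.33 = 1.8788.
Prior odds = 0.8051/1.8788 = 0.4285, so P(C) = 0.4285/(1+0.4285) ≈ 0.30.

P(C) = 0.30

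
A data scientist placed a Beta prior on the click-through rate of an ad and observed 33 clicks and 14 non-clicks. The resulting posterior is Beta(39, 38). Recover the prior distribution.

A Beta(α, β) prior with s successes and f failures in binomial data gives a Beta(α+s, β+f) posterior.
So α = 39 − 33 = 6 and β = 38 − 14 = 24.

Beta(6, 24)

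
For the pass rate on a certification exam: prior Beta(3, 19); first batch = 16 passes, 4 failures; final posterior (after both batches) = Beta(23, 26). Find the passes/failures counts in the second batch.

Because Beta–binomial updating is additive in the counts, the combined data contributed (α_post−α_prior, β_post−β_prior) successes and failures.
Total across both batches: 23−3=20 passes, 26−19=7 failures.
Subtract the first batch: 20−16=4 passes and 7−4=3 failures.

4 passes and 3 failures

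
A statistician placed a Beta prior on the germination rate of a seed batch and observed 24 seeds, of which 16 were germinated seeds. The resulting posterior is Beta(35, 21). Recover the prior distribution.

Beta(19, 13)

Under Beta–binomial conjugacy the posterior parameters are (α+s, β+f).
So α = 35 − 16 = 19 and β = 21 − 8 = 13.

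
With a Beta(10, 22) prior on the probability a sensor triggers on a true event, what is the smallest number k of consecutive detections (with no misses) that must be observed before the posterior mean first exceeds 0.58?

After k detections and 0 misses the posterior is Beta(10+k, 22), with mean (10+k)/(10+22+k).
Set (10+k)/(32+k) > 0.58 and solve: k > (0.58·32 − 10)/(1 − 0.58) = 20.381.
The smallest integer exceeding 20.381 is 21, and checking k=21: (31)/(53) = 0.5849 > 0.58.

k = 21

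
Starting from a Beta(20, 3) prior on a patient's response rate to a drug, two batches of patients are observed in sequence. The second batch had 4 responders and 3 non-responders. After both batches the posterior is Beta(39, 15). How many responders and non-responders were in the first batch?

Sequential conjugate updates are equivalent to a single update on the pooled data, so total successes = posterior α − prior α and total failures = posterior β − prior β.
Total across both batches: 39−20=19 responders, 15−3=12 non-responders.
Subtract the second batch: 19−4=15 responders and 12−3=9 non-responders.

15 responders and 9 non-responders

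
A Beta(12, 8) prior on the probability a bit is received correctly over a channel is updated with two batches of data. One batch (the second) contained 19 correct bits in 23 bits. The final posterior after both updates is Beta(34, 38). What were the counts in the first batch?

Sequential conjugate updates are equivalent to a single update on the pooled data, so total successes = posterior α − prior α and total failures = posterior β − prior β.
Total across both batches: 34−12=22 correct bits, 38−8=30 errors.
Subtract the second batch: 22−19=3 correct bits and 30−4=26 errors.

3 correct bits and 26 errors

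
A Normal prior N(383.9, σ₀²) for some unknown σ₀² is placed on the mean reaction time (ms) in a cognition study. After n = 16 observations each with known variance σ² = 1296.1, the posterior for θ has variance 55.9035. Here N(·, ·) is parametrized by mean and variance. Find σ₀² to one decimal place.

For the Normal–Normal model with known σ², precisions add: τ_n = τ₀ + n/σ².
So 1/σ₀² = 1/55.9035 − 16/1296.1 = 0.017888 − 0.012345 = 0.005543.
Hence σ₀² = 1/0.005543 ≈ 180.4.

σ₀² = 180.4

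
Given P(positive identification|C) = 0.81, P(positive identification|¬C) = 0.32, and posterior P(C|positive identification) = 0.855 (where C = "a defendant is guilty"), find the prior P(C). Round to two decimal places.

In odds form, posterior odds = prior odds × likelihood ratio, so prior odds = posterior odds ÷ LR.
Posterior odds = 0.855/(1−0.855) = 5.8966. LR = 0.81/0.32 = 2.5312.
Prior odds = 5.8966/2.5312 = 2.3296, so P(C) = 2.3296/(1+2.3296) ≈ 0.70.

P(C) = 0.70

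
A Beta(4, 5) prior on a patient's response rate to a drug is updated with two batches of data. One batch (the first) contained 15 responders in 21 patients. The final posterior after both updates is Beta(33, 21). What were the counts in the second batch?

Because Beta–binomial updating is additive in the counts, the combined data contributed (α_post−α_prior, β_post−β_prior) successes and failures.
Total across both batches: 33−4=29 responders, 21−5=16 non-responders.
Subtract the first batch: 29−15=14 responders and 16−6=10 non-responders.

14 responders and 10 non-responders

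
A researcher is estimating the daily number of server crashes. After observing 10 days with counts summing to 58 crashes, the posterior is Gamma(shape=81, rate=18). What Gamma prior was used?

A Gamma(α, β) prior (rate parametrization) on a Poisson rate with n observations summing to S gives posterior Gamma(α+S, β+n).
So α = 81 − 58 = 23 and β = 18 − 10 = 8.

Gamma(shape=23, rate=8)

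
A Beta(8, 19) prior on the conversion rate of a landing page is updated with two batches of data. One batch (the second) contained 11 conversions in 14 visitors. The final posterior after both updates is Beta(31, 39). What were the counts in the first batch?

Sequential conjugate updates are equivalent to a single update on the pooled data, so total successes = posterior α − prior α and total failures = posterior β − prior β.
Total across both batches: 31−8=23 conversions, 39−19=20 bounces.
Subtract the second batch: 23−11=12 conversions and 20−3=17 bounces.

12 conversions and 17 bounces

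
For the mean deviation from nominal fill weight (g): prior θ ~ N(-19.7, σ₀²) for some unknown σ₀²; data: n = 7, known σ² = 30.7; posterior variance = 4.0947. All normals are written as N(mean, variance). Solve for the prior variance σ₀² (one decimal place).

σ₀² = 61.7

For the Normal–Normal model with known σ², precisions add: τ_n = τ₀ + n/σ².
So 1/σ₀² = 1/4.0947 − 7/30.7 = 0.244218 − 0.228013 = 0.016205.
Hence σ₀² = 1/0.016205 ≈ 61.7.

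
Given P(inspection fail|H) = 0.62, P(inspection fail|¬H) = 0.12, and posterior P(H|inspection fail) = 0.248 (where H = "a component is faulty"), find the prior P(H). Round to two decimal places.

P(H) = 0.06

Bayes' rule in odds form gives O(H|E) = O(H)·[P(E|H)/P(E|¬H)], hence O(H) = O(H|E)/LR.
Posterior odds = 0.248/(1−0.248) = 0.3298. LR = 0.62/0.12 = 5.1667.
Prior odds = 0.3298/5.1667 = 0.0638, so P(H) = 0.0638/(1+0.0638) ≈ 0.06.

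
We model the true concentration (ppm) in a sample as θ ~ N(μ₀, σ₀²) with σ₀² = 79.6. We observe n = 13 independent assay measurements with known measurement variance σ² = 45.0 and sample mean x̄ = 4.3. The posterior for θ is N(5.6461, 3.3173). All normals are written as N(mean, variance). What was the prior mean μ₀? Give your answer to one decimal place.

The posterior mean is a precision-weighted average: μ_n = (τ₀μ₀ + τ_data·x̄)/(τ₀+τ_data), with τ₀=1/σ₀² and τ_data=n/σ².
Here τ₀ = 1/79.6 = 0.012563 and τ_data = 13/45.0 = 0.288889, so τ_n = 0.301452.
Rearranging for μ₀: μ₀ = (μ_n·τ_n − τ_data·x̄)/τ₀ = (5.6461·0.301452 − 0.288889·4.3) / 0.012563 = 0.459805/0.012563 ≈ 36.6.

μ₀ = 36.6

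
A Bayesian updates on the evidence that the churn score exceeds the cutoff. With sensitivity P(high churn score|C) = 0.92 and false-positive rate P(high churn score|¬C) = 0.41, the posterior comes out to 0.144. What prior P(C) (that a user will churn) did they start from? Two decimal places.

Bayes' rule in odds form gives O(C|E) = O(C)·[P(E|C)/P(E|¬C)], hence O(C) = O(C|E)/LR.
Posterior odds = 0.144/(1−0.144) = 0.1682. LR = 0.92/0.41 = 2.2439.
Prior odds = 0.1682/2.2439 = 0.0750, so P(C) = 0.0750/(1+0.0750) ≈ 0.07.

P(C) = 0.07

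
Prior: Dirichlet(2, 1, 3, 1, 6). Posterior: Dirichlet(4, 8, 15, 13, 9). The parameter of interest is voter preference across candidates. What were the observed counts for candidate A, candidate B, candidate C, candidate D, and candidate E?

For a Dirichlet(α) prior with multinomial counts c, the posterior is Dirichlet(α + c) componentwise.
Counts are posterior − prior componentwise: 4−2=2, 8−1=7, 15−3=12, 13−1=12, 9−6=3.

counts (2, 7, 12, 12, 3)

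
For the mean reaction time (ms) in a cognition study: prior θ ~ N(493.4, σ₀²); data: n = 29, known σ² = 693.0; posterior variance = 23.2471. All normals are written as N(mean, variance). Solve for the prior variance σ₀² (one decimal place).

σ₀² = 855.4

Posterior precision equals prior precision plus data precision: 1/σ_n² = 1/σ₀² + n/σ².
So 1/σ₀² = 1/23.2471 − 29/693.0 = 0.043016 − 0.041847 = 0.001169.
Hence σ₀² = 1/0.001169 ≈ 855.4.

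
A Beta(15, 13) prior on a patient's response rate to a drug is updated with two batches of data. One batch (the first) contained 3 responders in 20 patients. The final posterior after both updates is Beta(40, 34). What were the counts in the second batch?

Sequential conjugate updates are equivalent to a single update on the pooled data, so total successes = posterior α − prior α and total failures = posterior β − prior β.
Total across both batches: 40−15=25 responders, 34−13=21 non-responders.
Subtract the first batch: 25−3=22 responders and 21−17=4 non-responders.

22 responders and 4 non-responders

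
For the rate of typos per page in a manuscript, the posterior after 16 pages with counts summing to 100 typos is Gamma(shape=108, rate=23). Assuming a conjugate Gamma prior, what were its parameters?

Gamma(shape=8, rate=7)

A Gamma(α, β) prior (rate parametrization) on a Poisson rate with n observations summing to S gives posterior Gamma(α+S, β+n).
So α = 108 − 100 = 8 and β = 23 − 16 = 7.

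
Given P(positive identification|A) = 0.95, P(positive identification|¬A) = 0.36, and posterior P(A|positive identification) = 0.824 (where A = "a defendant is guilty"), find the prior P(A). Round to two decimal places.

Bayes' rule in odds form gives O(A|E) = O(A)·[P(E|A)/P(E|¬A)], hence O(A) = O(A|E)/LR.
Posterior odds = 0.824/(1−0.824) = 4.6818. LR = 0.95/0.36 = 2.6389.
Prior odds = 4.6818/2.6389 = 1.7741, so P(A) = 1.7741/(1+1.7741) ≈ 0.64.

P(A) = 0.64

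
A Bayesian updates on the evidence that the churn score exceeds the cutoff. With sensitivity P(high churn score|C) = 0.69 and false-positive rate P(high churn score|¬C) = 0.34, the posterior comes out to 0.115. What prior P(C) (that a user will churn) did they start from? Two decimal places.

P(C) = 0.06

Bayes' rule in odds form gives O(C|E) = O(C)·[P(E|C)/P(E|¬C)], hence O(C) = O(C|E)/LR.
Posterior odds = 0.115/(1−0.115) = 0.1299. LR = 0.69/0.34 = 2.0294.
Prior odds = 0.1299/2.0294 = 0.0640, so P(C) = 0.0640/(1+0.0640) ≈ 0.06.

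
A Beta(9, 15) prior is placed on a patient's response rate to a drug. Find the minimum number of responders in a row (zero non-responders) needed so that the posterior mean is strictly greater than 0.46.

k = 4

After k responders and 0 non-responders the posterior is Beta(9+k, 15), with mean (9+k)/(9+15+k).
Set (9+k)/(24+k) > 0.46 and solve: k > (0.46·24 − 9)/(1 − 0.46) = 3.778.
The smallest integer exceeding 3.778 is 4.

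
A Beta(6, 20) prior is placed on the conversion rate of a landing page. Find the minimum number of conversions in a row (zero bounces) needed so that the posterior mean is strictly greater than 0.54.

k = 18

After k conversions and 0 bounces the posterior is Beta(6+k, 20), with mean (6+k)/(6+20+k).
Set (6+k)/(26+k) > 0.54 and solve: k > (0.54·26 − 6)/(1 − 0.54) = 17.478.
The smallest integer exceeding 17.478 is 18, and checking k=18: (24)/(44) = 0.5455 > 0.54.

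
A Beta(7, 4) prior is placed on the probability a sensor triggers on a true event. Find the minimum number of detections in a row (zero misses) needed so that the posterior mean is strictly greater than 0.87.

k = 20

After k detections and 0 misses the posterior is Beta(7+k, 4), with mean (7+k)/(7+4+k).
Set (7+k)/(11+k) > 0.87 and solve: k > (0.87·11 − 7)/(1 − 0.87) = 19.769.
The smallest integer exceeding 19.769 is 20.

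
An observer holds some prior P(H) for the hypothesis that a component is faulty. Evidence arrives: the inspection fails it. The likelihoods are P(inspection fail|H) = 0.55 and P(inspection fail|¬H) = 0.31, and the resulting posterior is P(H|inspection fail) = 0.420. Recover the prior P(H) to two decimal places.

Bayes' rule in odds form gives O(H|E) = O(H)·[P(E|H)/P(E|¬H)], hence O(H) = O(H|E)/LR.
Posterior odds = 0.420/(1−0.420) = 0.7241. LR = 0.55/0.31 = 1.7742.
Prior odds = 0.7241/1.7742 = 0.4081, so P(H) = 0.4081/(1+0.4081) ≈ 0.29.

P(H) = 0.29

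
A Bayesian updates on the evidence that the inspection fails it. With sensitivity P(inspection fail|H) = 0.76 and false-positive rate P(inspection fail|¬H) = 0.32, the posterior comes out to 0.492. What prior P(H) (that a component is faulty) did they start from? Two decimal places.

Bayes' rule in odds form gives O(H|E) = O(H)·[P(E|H)/P(E|¬H)], hence O(H) = O(H|E)/LR.
Posterior odds = 0.492/(1−0.492) = 0.9685. LR = 0.76/0.32 = 2.3750.
Prior odds = 0.9685/2.3750 = 0.4078, so P(H) = 0.4078/(1+0.4078) ≈ 0.29.

P(H) = 0.29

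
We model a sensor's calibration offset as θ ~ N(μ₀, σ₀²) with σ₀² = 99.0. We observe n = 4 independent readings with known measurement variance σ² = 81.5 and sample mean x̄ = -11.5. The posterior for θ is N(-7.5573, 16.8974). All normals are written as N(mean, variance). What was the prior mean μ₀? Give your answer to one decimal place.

μ₀ = 11.6

With known observation variance, the Normal–Normal posterior has precision τ_n = τ₀ + n/σ² and mean μ_n = (τ₀μ₀ + (n/σ²)x̄)/τ_n.
Here τ₀ = 1/99.0 = 0.010101 and τ_data = 4/81.5 = 0.049080, so τ_n = 0.059181.
Rearranging for μ₀: μ₀ = (μ_n·τ_n − τ_data·x̄)/τ₀ = (-7.5573·0.059181 − 0.049080·-11.5) / 0.010101 = 0.117171/0.010101 ≈ 11.6.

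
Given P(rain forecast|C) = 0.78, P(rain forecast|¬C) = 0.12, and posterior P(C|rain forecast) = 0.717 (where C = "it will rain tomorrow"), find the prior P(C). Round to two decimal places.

P(C) = 0.28

Bayes' rule in odds form gives O(C|E) = O(C)·[P(E|C)/P(E|¬C)], hence O(C) = O(C|E)/LR.
Posterior odds = 0.717/(1−0.717) = 2.5336. LR = 0.78/0.12 = 6.5000.
Prior odds = 2.5336/6.5000 = 0.3898, so P(C) = 0.3898/(1+0.3898) ≈ 0.28.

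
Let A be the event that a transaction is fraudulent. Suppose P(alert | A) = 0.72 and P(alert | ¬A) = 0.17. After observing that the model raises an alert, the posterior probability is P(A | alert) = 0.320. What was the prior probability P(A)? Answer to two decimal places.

Bayes' rule in odds form gives O(A|E) = O(A)·[P(E|A)/P(E|¬A)], hence O(A) = O(A|E)/LR.
Posterior odds = 0.320/(1−0.320) = 0.4706. LR = 0.72/0.17 = 4.2353.
Prior odds = 0.4706/4.2353 = 0.1111, so P(A) = 0.1111/(1+0.1111) ≈ 0.10.

P(A) = 0.10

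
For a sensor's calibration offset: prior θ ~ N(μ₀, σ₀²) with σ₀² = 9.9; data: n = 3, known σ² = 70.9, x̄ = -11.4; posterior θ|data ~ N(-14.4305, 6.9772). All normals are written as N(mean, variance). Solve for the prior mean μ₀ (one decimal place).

μ₀ = -15.7

The posterior mean is a precision-weighted average: μ_n = (τ₀μ₀ + τ_data·x̄)/(τ₀+τ_data), with τ₀=1/σ₀² and τ_data=n/σ².
Here τ₀ = 1/9.9 = 0.101010 and τ_data = 3/70.9 = 0.042313, so τ_n = 0.143323.
Rearranging for μ₀: μ₀ = (μ_n·τ_n − τ_data·x̄)/τ₀ = (-14.4305·0.143323 − 0.042313·-11.4) / 0.101010 = -1.585854/0.101010 ≈ -15.7.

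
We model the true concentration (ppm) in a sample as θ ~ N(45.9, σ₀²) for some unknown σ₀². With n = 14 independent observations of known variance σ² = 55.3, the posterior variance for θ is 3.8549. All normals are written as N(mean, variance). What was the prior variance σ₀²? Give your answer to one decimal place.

Posterior precision equals prior precision plus data precision: 1/σ_n² = 1/σ₀² + n/σ².
So 1/σ₀² = 1/3.8549 − 14/55.3 = 0.259410 − 0.253165 = 0.006245.
Hence σ₀² = 1/0.006245 ≈ 160.1.

σ₀² = 160.1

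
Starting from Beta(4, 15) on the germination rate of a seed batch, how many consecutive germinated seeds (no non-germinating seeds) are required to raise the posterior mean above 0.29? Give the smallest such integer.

After k germinated seeds and 0 non-germinating seeds the posterior is Beta(4+k, 15), with mean (4+k)/(4+15+k).
Set (4+k)/(19+k) > 0.29 and solve: k > (0.29·19 − 4)/(1 − 0.29) = 2.127.
The smallest integer exceeding 2.127 is 3.

k = 3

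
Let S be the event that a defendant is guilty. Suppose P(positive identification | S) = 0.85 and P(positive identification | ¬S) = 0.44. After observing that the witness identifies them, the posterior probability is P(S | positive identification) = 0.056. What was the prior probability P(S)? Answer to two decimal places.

In odds form, posterior odds = prior odds × likelihood ratio, so prior odds = posterior odds ÷ LR.
Posterior odds = 0.056/(1−0.056) = 0.0593. LR = 0.85/0.44 = 1.9318.
Prior odds = 0.0593/1.9318 = 0.0307, so P(S) = 0.0307/(1+0.0307) ≈ 0.03.

P(S) = 0.03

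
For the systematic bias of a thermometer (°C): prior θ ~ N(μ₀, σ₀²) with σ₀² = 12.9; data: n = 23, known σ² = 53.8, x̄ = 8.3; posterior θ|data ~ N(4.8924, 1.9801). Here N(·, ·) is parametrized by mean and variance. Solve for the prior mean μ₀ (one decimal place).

With known observation variance, the Normal–Normal posterior has precision τ_n = τ₀ + n/σ² and mean μ_n = (τ₀μ₀ + (n/σ²)x̄)/τ_n.
Here τ₀ = 1/12.9 = 0.077519 and τ_data = 23/53.8 = 0.427509, so τ_n = 0.505028.
Rearranging for μ₀: μ₀ = (μ_n·τ_n − τ_data·x̄)/τ₀ = (4.8924·0.505028 − 0.427509·8.3) / 0.077519 = -1.077526/0.077519 ≈ -13.9.

μ₀ = -13.9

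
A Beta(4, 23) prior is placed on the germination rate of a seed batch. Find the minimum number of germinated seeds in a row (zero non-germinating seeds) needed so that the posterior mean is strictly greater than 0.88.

After k germinated seeds and 0 non-germinating seeds the posterior is Beta(4+k, 23), with mean (4+k)/(4+23+k).
Set (4+k)/(27+k) > 0.88 and solve: k > (0.88·27 − 4)/(1 − 0.88) = 164.667.
The smallest integer exceeding 164.667 is 165, and checking k=165: (169)/(192) = 0.8802 > 0.88.

k = 165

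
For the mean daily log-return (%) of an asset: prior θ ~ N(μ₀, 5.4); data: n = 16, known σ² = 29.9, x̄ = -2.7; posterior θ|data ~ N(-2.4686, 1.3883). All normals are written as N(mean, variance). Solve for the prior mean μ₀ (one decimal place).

μ₀ = -1.8

The posterior mean is a precision-weighted average: μ_n = (τ₀μ₀ + τ_data·x̄)/(τ₀+τ_data), with τ₀=1/σ₀² and τ_data=n/σ².
Here τ₀ = 1/5.4 = 0.185185 and τ_data = 16/29.9 = 0.535117, so τ_n = 0.720302.
Rearranging for μ₀: μ₀ = (μ_n·τ_n − τ_data·x̄)/τ₀ = (-2.4686·0.720302 − 0.535117·-2.7) / 0.185185 = -0.333322/0.185185 ≈ -1.8.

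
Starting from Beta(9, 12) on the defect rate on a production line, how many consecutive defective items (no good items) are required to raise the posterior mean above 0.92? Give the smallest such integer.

After k defective items and 0 good items the posterior is Beta(9+k, 12), with mean (9+k)/(9+12+k).
Set (9+k)/(21+k) > 0.92 and solve: k > (0.92·21 − 9)/(1 − 0.92) = 129.000.
The smallest integer exceeding 129.000 is 130, and checking k=130: (139)/(151) = 0.9205 > 0.92.

k = 130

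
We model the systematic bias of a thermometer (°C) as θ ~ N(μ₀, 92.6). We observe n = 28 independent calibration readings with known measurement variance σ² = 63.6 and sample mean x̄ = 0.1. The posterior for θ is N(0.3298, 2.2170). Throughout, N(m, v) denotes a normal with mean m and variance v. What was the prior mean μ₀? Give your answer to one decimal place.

With known observation variance, the Normal–Normal posterior has precision τ_n = τ₀ + n/σ² and mean μ_n = (τ₀μ₀ + (n/σ²)x̄)/τ_n.
Here τ₀ = 1/92.6 = 0.010799 and τ_data = 28/63.6 = 0.440252, so τ_n = 0.451051.
Rearranging for μ₀: μ₀ = (μ_n·τ_n − τ_data·x̄)/τ₀ = (0.3298·0.451051 − 0.440252·0.1) / 0.010799 = 0.104731/0.010799 ≈ 9.7.

μ₀ = 9.7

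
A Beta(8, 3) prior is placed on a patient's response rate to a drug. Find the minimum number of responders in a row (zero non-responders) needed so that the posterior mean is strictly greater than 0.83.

k = 7

After k responders and 0 non-responders the posterior is Beta(8+k, 3), with mean (8+k)/(8+3+k).
Set (8+k)/(11+k) > 0.83 and solve: k > (0.83·11 − 8)/(1 − 0.83) = 6.647.
The smallest integer exceeding 6.647 is 7, and checking k=7: (15)/(18) = 0.8333 > 0.83.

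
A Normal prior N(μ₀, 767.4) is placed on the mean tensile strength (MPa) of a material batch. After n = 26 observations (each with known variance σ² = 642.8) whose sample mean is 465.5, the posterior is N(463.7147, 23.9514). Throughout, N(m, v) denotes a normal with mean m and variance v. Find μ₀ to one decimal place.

μ₀ = 408.3

The posterior mean is a precision-weighted average: μ_n = (τ₀μ₀ + τ_data·x̄)/(τ₀+τ_data), with τ₀=1/σ₀² and τ_data=n/σ².
Here τ₀ = 1/767.4 = 0.001303 and τ_data = 26/642.8 = 0.040448, so τ_n = 0.041751.
Rearranging for μ₀: μ₀ = (μ_n·τ_n − τ_data·x̄)/τ₀ = (463.7147·0.041751 − 0.040448·465.5) / 0.001303 = 0.532008/0.001303 ≈ 408.3.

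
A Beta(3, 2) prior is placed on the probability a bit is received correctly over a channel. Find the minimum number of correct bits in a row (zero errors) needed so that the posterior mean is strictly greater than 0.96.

k = 46

After k correct bits and 0 errors the posterior is Beta(3+k, 2), with mean (3+k)/(3+2+k).
Set (3+k)/(5+k) > 0.96 and solve: k > (0.96·5 − 3)/(1 − 0.96) = 45.000.
The smallest integer exceeding 45.000 is 46, and checking k=46: (49)/(51) = 0.9608 > 0.96.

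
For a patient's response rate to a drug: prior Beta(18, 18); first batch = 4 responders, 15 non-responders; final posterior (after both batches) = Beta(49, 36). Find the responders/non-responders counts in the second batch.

Because Beta–binomial updating is additive in the counts, the combined data contributed (α_post−α_prior, β_post−β_prior) successes and failures.
Total across both batches: 49−18=31 responders, 36−18=18 non-responders.
Subtract the first batch: 31−4=27 responders and 18−15=3 non-responders.

27 responders and 3 non-responders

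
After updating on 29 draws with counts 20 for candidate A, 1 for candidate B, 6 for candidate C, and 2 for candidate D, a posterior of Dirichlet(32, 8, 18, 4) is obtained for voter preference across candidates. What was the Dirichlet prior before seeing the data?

Dirichlet(12, 7, 12, 2)

For a Dirichlet(α) prior with multinomial counts c, the posterior is Dirichlet(α + c) componentwise.
Subtract each count from the matching posterior parameter: 32−20=12, 8−1=7, 18−6=12, 4−2=2.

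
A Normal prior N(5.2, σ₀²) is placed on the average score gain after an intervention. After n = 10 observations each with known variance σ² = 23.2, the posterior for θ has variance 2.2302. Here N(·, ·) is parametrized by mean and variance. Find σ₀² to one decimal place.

For the Normal–Normal model with known σ², precisions add: τ_n = τ₀ + n/σ².
So 1/σ₀² = 1/2.2302 − 10/23.2 = 0.448390 − 0.431034 = 0.017356.
Hence σ₀² = 1/0.017356 ≈ 57.6.

σ₀² = 57.6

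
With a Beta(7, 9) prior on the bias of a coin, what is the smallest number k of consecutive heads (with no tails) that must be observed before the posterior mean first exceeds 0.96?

k = 210

After k heads and 0 tails the posterior is Beta(7+k, 9), with mean (7+k)/(7+9+k).
Set (7+k)/(16+k) > 0.96 and solve: k > (0.96·16 − 7)/(1 − 0.96) = 209.000.
The smallest integer exceeding 209.000 is 210.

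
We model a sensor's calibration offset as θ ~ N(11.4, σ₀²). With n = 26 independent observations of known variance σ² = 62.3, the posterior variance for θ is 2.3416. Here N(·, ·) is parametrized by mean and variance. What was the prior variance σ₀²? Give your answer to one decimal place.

Posterior precision equals prior precision plus data precision: 1/σ_n² = 1/σ₀² + n/σ².
So 1/σ₀² = 1/2.3416 − 26/62.3 = 0.427058 − 0.417335 = 0.009723.
Hence σ₀² = 1/0.009723 ≈ 102.8.

σ₀² = 102.8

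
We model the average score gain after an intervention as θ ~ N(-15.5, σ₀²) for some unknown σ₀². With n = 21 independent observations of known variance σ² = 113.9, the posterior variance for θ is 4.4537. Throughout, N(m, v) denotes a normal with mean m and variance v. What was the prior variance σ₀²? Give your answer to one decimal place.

σ₀² = 24.9

Posterior precision equals prior precision plus data precision: 1/σ_n² = 1/σ₀² + n/σ².
So 1/σ₀² = 1/4.4537 − 21/113.9 = 0.224532 − 0.184372 = 0.040160.
Hence σ₀² = 1/0.040160 ≈ 24.9.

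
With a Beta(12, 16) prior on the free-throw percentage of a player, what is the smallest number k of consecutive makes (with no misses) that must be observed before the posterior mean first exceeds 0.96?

After k makes and 0 misses the posterior is Beta(12+k, 16), with mean (12+k)/(12+16+k).
Set (12+k)/(28+k) > 0.96 and solve: k > (0.96·28 − 12)/(1 − 0.96) = 372.000.
The smallest integer exceeding 372.000 is 373.

k = 373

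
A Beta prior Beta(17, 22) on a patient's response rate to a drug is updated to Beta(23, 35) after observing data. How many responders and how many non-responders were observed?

A Beta(α, β) prior with s successes and f failures in binomial data gives a Beta(α+s, β+f) posterior.
So s = 23 − 17 = 6 and f = 35 − 22 = 13.

6 responders and 13 non-responders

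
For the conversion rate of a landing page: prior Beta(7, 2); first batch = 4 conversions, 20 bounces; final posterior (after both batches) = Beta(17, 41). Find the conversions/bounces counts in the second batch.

6 conversions and 19 bounces

Because Beta–binomial updating is additive in the counts, the combined data contributed (α_post−α_prior, β_post−β_prior) successes and failures.
Total across both batches: 17−7=10 conversions, 41−2=39 bounces.
Subtract the first batch: 10−4=6 conversions and 39−20=19 bounces.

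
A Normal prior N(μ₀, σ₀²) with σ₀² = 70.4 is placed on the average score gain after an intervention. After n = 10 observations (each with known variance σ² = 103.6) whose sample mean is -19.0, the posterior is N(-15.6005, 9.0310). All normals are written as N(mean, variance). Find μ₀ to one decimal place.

The posterior mean is a precision-weighted average: μ_n = (τ₀μ₀ + τ_data·x̄)/(τ₀+τ_data), with τ₀=1/σ₀² and τ_data=n/σ².
Here τ₀ = 1/70.4 = 0.014205 and τ_data = 10/103.6 = 0.096525, so τ_n = 0.110730.
Rearranging for μ₀: μ₀ = (μ_n·τ_n − τ_data·x̄)/τ₀ = (-15.6005·0.110730 − 0.096525·-19.0) / 0.014205 = 0.106532/0.014205 ≈ 7.5.

μ₀ = 7.5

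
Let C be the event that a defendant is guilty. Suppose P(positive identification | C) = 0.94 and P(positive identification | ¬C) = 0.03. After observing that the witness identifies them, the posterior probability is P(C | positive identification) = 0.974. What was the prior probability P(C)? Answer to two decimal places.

P(C) = 0.54

Bayes' rule in odds form gives O(C|E) = O(C)·[P(E|C)/P(E|¬C)], hence O(C) = O(C|E)/LR.
Posterior odds = 0.974/(1−0.974) = 37.4615. LR = 0.94/0.03 = 31.3333.
Prior odds = 37.4615/31.3333 = 1.1956, so P(C) = 1.1956/(1+1.1956) ≈ 0.54.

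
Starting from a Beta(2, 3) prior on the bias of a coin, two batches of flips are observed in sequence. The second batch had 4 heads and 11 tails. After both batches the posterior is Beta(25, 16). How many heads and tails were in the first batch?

19 heads and 2 tails

Because Beta–binomial updating is additive in the counts, the combined data contributed (α_post−α_prior, β_post−β_prior) successes and failures.
Total across both batches: 25−2=23 heads, 16−3=13 tails.
Subtract the second batch: 23−4=19 heads and 13−11=2 tails.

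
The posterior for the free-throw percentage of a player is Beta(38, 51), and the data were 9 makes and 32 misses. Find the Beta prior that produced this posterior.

Beta(29, 19)

Under Beta–binomial conjugacy the posterior parameters are (a+s, b+f).
So a = 38 − 9 = 29 and b = 51 − 32 = 19.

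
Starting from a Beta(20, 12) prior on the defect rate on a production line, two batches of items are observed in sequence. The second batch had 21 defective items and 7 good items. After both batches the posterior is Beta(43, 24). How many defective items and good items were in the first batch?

Because Beta–binomial updating is additive in the counts, the combined data contributed (α_post−α_prior, β_post−β_prior) successes and failures.
Total across both batches: 43−20=23 defective items, 24−12=12 good items.
Subtract the second batch: 23−21=2 defective items and 12−7=5 good items.

2 defective items and 5 good items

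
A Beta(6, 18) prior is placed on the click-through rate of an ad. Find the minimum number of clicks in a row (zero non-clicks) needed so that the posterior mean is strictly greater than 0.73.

After k clicks and 0 non-clicks the posterior is Beta(6+k, 18), with mean (6+k)/(6+18+k).
Set (6+k)/(24+k) > 0.73 and solve: k > (0.73·24 − 6)/(1 − 0.73) = 42.667.
The smallest integer exceeding 42.667 is 43.

k = 43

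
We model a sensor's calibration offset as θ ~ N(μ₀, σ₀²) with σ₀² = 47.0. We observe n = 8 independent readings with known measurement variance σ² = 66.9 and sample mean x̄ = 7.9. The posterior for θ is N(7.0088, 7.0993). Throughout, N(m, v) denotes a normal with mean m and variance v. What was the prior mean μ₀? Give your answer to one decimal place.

With known observation variance, the Normal–Normal posterior has precision τ_n = τ₀ + n/σ² and mean μ_n = (τ₀μ₀ + (n/σ²)x̄)/τ_n.
Here τ₀ = 1/47.0 = 0.021277 and τ_data = 8/66.9 = 0.119581, so τ_n = 0.140858.
Rearranging for μ₀: μ₀ = (μ_n·τ_n − τ_data·x̄)/τ₀ = (7.0088·0.140858 − 0.119581·7.9) / 0.021277 = 0.042556/0.021277 ≈ 2.0.

μ₀ = 2.0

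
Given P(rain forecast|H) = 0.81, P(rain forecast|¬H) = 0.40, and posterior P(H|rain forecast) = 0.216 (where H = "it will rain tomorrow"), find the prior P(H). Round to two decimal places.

P(H) = 0.12

Bayes' rule in odds form gives O(H|E) = O(H)·[P(E|H)/P(E|¬H)], hence O(H) = O(H|E)/LR.
Posterior odds = 0.216/(1−0.216) = 0.2755. LR = 0.81/0.40 = 2.0250.
Prior odds = 0.2755/2.0250 = 0.1360, so P(H) = 0.1360/(1+0.1360) ≈ 0.12.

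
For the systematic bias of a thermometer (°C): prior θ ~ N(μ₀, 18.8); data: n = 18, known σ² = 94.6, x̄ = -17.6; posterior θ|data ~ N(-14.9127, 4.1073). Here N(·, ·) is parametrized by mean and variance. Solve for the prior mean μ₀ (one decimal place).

μ₀ = -5.3

The posterior mean is a precision-weighted average: μ_n = (τ₀μ₀ + τ_data·x̄)/(τ₀+τ_data), with τ₀=1/σ₀² and τ_data=n/σ².
Here τ₀ = 1/18.8 = 0.053191 and τ_data = 18/94.6 = 0.190275, so τ_n = 0.243466.
Rearranging for μ₀: μ₀ = (μ_n·τ_n − τ_data·x̄)/τ₀ = (-14.9127·0.243466 − 0.190275·-17.6) / 0.053191 = -0.281895/0.053191 ≈ -5.3.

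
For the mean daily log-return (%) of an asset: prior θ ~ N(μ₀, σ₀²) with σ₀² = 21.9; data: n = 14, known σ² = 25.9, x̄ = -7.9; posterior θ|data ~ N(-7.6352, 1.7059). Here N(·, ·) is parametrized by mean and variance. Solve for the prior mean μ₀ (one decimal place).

μ₀ = -4.5

The posterior mean is a precision-weighted average: μ_n = (τ₀μ₀ + τ_data·x̄)/(τ₀+τ_data), with τ₀=1/σ₀² and τ_data=n/σ².
Here τ₀ = 1/21.9 = 0.045662 and τ_data = 14/25.9 = 0.540541, so τ_n = 0.586203.
Rearranging for μ₀: μ₀ = (μ_n·τ_n − τ_data·x̄)/τ₀ = (-7.6352·0.586203 − 0.540541·-7.9) / 0.045662 = -0.205503/0.045662 ≈ -4.5.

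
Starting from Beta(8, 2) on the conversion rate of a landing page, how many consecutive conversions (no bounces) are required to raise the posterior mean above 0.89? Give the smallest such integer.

k = 9

After k conversions and 0 bounces the posterior is Beta(8+k, 2), with mean (8+k)/(8+2+k).
Set (8+k)/(10+k) > 0.89 and solve: k > (0.89·10 − 8)/(1 − 0.89) = 8.182.
The smallest integer exceeding 8.182 is 9.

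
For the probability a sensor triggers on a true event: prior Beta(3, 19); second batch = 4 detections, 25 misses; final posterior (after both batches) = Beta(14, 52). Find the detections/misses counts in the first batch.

Sequential conjugate updates are equivalent to a single update on the pooled data, so total successes = posterior α − prior α and total failures = posterior β − prior β.
Total across both batches: 14−3=11 detections, 52−19=33 misses.
Subtract the second batch: 11−4=7 detections and 33−25=8 misses.

7 detections and 8 misses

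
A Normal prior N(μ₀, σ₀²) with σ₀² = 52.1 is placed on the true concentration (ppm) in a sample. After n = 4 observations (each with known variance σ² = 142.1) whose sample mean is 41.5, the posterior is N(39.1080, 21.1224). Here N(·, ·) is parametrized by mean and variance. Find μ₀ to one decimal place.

μ₀ = 35.6

The posterior mean is a precision-weighted average: μ_n = (τ₀μ₀ + τ_data·x̄)/(τ₀+τ_data), with τ₀=1/σ₀² and τ_data=n/σ².
Here τ₀ = 1/52.1 = 0.019194 and τ_data = 4/142.1 = 0.028149, so τ_n = 0.047343.
Rearranging for μ₀: μ₀ = (μ_n·τ_n − τ_data·x̄)/τ₀ = (39.1080·0.047343 − 0.028149·41.5) / 0.019194 = 0.683307/0.019194 ≈ 35.6.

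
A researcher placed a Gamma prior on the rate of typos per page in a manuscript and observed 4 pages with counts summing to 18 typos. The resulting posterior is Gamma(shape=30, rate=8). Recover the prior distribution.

A Gamma(α, β) prior (rate parametrization) on a Poisson rate with n observations summing to S gives posterior Gamma(α+S, β+n).
So α = 30 − 18 = 12 and β = 8 − 4 = 4.

Gamma(shape=12, rate=4)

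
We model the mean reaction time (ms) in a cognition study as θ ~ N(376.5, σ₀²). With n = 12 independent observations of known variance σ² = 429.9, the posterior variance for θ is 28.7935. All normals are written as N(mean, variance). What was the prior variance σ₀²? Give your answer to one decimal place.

Posterior precision equals prior precision plus data precision: 1/σ_n² = 1/σ₀² + n/σ².
So 1/σ₀² = 1/28.7935 − 12/429.9 = 0.034730 − 0.027913 = 0.006817.
Hence σ₀² = 1/0.006817 ≈ 146.7.

σ₀² = 146.7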